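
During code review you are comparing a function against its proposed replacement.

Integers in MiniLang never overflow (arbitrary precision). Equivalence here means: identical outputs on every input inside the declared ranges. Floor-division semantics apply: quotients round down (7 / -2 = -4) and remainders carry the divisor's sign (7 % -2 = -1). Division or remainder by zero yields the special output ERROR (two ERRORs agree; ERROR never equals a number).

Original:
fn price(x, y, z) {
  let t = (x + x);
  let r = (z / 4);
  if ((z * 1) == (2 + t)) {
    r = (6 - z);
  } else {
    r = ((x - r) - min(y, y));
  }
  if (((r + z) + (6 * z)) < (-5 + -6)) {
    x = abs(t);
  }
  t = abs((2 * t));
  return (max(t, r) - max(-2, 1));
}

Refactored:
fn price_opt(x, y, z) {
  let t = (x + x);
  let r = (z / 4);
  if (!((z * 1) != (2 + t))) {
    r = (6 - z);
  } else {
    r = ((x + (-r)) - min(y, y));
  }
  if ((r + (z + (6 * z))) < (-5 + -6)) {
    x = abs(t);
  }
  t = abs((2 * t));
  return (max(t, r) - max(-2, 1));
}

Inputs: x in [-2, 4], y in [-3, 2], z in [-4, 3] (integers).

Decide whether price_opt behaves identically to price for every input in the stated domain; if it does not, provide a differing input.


Side by side, the visible changes include: arithmetic usage differs, and comparison usage differs, and boolean connective usage differs.
Spot check at x=1, y=1, z=-3 — price: t=2, then r=-1, then ((z * 1) == (2 + t)) is false, then r=1, then (((r + z) + (6 * z)) < (-5 + -6)) is true, then x=2, then t=4, then returns 3. price_opt: t=2, then r=-1, then (!((z * 1) != (2 + t))) is false, then r=1, then ((r + (z + (6 * z))) < (-5 + -6)) is true, then x=2, then t=4, then returns 3. Both give 3.
Across all 336 domain points the two functions coincide.
verdict: equivalent


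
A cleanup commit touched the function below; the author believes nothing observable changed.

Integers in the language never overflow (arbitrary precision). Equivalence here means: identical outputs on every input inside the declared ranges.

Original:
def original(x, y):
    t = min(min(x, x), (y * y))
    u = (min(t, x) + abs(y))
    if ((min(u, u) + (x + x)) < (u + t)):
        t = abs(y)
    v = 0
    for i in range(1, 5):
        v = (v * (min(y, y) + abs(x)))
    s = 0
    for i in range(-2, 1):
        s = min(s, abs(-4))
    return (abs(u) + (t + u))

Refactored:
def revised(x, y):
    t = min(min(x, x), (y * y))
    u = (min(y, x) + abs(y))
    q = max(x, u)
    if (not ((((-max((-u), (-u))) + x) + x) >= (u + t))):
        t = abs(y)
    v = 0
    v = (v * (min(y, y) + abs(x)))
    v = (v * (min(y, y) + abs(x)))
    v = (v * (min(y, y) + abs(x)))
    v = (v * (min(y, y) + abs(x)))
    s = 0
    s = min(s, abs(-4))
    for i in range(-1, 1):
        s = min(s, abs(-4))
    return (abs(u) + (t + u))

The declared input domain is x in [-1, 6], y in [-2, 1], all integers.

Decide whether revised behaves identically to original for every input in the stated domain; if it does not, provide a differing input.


The rewrite breaks on x=-1, y=-2, where the results are 4 and 2.
original: t := -1 | u := 1 | ((min(u, u) + (x + x)) < (u + t)): true | t := 2 | v := 0 | iter i=1: | v := 0 | iter i=2: | v := 0 | iter i=3: | v := 0 | iter i=4: | v := 0 | s := 0 | iter i=-2: | s := 0 | iter i=-1: | s := 0 | iter i=0: | s := 0 | result 4
revised: t := -1 | u := 0 | q := 0 | (not ((((-max((-u), (-u))) + x) + x) >= (u + t))): true | t := 2 | v := 0 | v := 0 | v := 0 | v := 0 | v := 0 | s := 0 | s := 0 | iter i=-1: | s := 0 | iter i=0: | s := 0 | result 2
verdict: not equivalent; witness: x=-1, y=-2


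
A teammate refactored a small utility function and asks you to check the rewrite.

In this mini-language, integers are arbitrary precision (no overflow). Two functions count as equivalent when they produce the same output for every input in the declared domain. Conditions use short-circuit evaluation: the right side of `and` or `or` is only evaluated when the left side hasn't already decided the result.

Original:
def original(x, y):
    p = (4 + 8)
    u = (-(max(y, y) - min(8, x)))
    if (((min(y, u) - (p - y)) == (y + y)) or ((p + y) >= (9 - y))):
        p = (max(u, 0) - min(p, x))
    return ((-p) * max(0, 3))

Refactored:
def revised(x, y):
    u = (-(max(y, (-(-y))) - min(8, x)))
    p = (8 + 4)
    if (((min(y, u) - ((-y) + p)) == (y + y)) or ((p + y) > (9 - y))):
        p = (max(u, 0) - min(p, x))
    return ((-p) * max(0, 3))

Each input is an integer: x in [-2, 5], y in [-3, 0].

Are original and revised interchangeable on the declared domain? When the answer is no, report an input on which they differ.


The one real change (`((p + y) >= (9 - y))` became `((p + y) > (9 - y))`) has no effect anywhere in the declared ranges.
Tracing x=0, y=0: original: p := 12 | u := 0 | (((min(y, u) - (p - y)) == (y + y)) or ((p + y) >= (9 - y))): true | p := 0 | result 0 | revised: u := 0 | p := 12 | (((min(y, u) - ((-y) + p)) == (y + y)) or ((p + y) > (9 - y))): true | p := 0 | result 0 — matching result 0.
An exhaustive pass over the 32 declared inputs shows identical outputs.
verdict: equivalent


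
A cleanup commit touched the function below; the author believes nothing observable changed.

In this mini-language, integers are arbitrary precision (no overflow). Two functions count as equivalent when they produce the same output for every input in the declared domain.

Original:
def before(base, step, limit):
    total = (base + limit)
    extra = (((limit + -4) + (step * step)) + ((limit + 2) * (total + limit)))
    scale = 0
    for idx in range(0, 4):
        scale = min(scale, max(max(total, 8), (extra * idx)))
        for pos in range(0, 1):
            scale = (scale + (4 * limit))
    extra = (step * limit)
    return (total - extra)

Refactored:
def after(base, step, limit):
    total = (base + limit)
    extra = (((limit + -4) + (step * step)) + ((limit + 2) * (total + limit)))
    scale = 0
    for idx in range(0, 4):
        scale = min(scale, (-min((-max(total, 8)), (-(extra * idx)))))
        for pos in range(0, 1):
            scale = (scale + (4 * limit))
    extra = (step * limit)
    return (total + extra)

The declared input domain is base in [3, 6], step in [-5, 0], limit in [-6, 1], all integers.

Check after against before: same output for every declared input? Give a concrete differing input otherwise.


Input base=3, step=-5, limit=-6: -33 from before versus 27 from after.
verdict: not equivalent; witness: base=3, step=-5, limit=-6


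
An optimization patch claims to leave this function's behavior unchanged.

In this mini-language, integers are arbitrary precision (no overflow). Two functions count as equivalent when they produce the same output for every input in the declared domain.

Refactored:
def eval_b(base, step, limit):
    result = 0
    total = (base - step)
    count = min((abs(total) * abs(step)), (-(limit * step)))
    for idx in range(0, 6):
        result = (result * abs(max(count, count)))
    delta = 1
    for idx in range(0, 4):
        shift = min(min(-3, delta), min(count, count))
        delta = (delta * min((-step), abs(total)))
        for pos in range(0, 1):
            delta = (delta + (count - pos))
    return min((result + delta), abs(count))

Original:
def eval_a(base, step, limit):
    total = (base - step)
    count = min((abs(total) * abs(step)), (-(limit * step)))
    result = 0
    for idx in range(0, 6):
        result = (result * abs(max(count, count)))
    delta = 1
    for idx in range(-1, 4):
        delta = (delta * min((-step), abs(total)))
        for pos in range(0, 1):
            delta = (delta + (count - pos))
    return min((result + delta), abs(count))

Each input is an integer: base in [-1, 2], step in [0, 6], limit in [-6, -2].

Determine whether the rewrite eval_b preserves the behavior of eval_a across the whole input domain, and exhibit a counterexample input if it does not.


There is a counterexample at base=-1, step=2, limit=-6: 6 on one side, -14 on the other.
eval_a: total = -3; count = 6; result = 0; [idx=0]; result = 0; [idx=1]; result = 0; [idx=2]; result = 0; [idx=3]; result = 0; [idx=4]; result = 0; [idx=5]; result = 0; delta = 1; [idx=-1]; delta = -2; [pos=0]; delta = 4; [idx=0]; delta = -8; [pos=0]; delta = -2; [idx=1]; delta = 4; [pos=0]; delta = 10; [idx=2]; delta = -20; [pos=0]; delta = -14; [idx=3]; delta = 28; [pos=0]; delta = 34; return 6
eval_b: result = 0; total = -3; count = 6; [idx=0]; result = 0; [idx=1]; result = 0; [idx=2]; result = 0; [idx=3]; result = 0; [idx=4]; result = 0; [idx=5]; result = 0; delta = 1; [idx=0]; shift = -3; delta = -2; [pos=0]; delta = 4; [idx=1]; shift = -3; delta = -8; [pos=0]; delta = -2; [idx=2]; shift = -3; delta = 4; [pos=0]; delta = 10; [idx=3]; shift = -3; delta = -20; [pos=0]; delta = -14; return -14
verdict: not equivalent; witness: base=-1, step=2, limit=-6


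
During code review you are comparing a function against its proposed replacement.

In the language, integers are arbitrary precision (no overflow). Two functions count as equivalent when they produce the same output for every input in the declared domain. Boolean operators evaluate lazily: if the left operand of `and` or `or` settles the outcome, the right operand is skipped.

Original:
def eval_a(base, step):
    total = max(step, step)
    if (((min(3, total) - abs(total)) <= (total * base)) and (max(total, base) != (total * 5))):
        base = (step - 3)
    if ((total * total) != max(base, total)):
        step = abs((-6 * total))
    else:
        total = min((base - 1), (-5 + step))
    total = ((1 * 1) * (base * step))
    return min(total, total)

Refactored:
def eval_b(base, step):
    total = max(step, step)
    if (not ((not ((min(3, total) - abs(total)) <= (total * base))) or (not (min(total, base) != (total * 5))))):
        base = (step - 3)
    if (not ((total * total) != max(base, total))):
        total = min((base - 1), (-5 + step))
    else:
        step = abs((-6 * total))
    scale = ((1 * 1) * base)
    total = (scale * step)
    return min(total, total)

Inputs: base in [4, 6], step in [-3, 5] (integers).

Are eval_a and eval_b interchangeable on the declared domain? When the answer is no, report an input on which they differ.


The rewrite breaks on base=5, step=1, where the results are 30 and -2.
eval_a: total becomes 1; next (((min(3, total) - abs(total)) <= (total * base)) and (max(total, base) != (total * 5))) evaluates to false; next ((total * total) != max(base, total)) evaluates to true; next step becomes 6; next total becomes 30; next final value 30
eval_b: total becomes 1; next (not ((not ((min(3, total) - abs(total)) <= (total * base))) or (not (min(total, base) != (total * 5))))) evaluates to true; next base becomes -2; next (not ((total * total) != max(base, total))) evaluates to true; next total becomes -4; next scale becomes -2; next total becomes -2; next final value -2
verdict: not equivalent; witness: base=5, step=1


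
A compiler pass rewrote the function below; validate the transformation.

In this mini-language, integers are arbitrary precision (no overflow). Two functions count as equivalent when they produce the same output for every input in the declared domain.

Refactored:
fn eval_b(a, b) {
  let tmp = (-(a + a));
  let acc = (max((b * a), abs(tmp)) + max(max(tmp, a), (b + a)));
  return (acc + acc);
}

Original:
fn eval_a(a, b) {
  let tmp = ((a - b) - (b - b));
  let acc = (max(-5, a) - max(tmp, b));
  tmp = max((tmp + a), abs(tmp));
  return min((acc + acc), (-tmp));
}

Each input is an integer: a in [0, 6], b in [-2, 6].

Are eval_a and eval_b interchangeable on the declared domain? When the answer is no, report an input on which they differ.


Run the pair on a=0, b=-2.
eval_a: tmp = 2; acc = -2; tmp = 2; return -4
eval_b: tmp = 0; acc = 0; return 0
-4 against 0: the behavior changed.
verdict: not equivalent; witness: a=0, b=-2


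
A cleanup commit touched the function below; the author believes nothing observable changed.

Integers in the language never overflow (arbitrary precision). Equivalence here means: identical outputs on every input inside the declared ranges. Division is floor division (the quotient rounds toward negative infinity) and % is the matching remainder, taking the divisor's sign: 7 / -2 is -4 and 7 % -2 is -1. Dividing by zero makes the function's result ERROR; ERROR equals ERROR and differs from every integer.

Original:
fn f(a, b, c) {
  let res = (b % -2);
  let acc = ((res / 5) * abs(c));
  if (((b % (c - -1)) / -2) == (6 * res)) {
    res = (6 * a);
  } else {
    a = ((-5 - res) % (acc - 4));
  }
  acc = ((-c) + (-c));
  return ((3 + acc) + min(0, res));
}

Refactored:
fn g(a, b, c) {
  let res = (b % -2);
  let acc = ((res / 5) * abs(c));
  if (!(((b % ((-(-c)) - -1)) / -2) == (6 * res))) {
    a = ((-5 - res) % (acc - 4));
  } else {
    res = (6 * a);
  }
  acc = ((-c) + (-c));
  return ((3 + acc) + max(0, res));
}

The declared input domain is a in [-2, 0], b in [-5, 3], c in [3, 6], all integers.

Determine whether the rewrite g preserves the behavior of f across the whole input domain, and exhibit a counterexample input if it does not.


Evaluate both at a=-2, b=-5, c=3.
f: res=-1, then acc=-3, then (((b % (c - -1)) / -2) == (6 * res)) is false, then a=-4, then acc=-6, then returns -4
g: res=-1, then acc=-3, then (!(((b % ((-(-c)) - -1)) / -2) == (6 * res))) is true, then a=-4, then acc=-6, then returns -3
-4 vs -3 — the two versions disagree here.
verdict: not equivalent; witness: a=-2, b=-5, c=3


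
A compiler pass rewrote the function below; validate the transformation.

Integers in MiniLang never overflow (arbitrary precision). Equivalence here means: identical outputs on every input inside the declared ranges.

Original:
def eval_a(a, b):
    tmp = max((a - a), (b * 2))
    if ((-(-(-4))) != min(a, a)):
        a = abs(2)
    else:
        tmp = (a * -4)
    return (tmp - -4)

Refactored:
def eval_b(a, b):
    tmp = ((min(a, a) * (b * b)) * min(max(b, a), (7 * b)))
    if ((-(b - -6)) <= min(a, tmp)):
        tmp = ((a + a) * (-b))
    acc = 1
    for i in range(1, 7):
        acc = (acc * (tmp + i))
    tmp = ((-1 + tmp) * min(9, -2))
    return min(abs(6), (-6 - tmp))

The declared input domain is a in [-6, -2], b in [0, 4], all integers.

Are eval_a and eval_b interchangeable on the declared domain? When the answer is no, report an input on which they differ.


Not equivalent: a=-6, b=0 separates them (4 vs -8).
eval_a: tmp := 0 | ((-(-(-4))) != min(a, a)): true | a := 2 | result 4
eval_b: tmp := 0 | ((-(b - -6)) <= min(a, tmp)): true | tmp := 0 | acc := 1 | iter i=1: | acc := 1 | iter i=2: | acc := 2 | iter i=3: | acc := 6 | iter i=4: | acc := 24 | iter i=5: | acc := 120 | iter i=6: | acc := 720 | tmp := 2 | result -8
verdict: not equivalent; witness: a=-6, b=0


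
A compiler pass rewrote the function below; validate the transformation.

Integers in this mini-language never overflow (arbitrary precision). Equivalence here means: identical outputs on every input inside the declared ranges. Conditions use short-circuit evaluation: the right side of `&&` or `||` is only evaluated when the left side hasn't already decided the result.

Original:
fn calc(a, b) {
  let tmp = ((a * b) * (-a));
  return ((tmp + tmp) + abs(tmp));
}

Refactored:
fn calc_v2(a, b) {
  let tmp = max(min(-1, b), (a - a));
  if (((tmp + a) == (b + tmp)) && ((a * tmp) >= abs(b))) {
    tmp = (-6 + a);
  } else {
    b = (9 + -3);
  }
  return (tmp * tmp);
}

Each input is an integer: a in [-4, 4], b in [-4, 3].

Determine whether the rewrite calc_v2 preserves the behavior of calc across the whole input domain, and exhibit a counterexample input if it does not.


There is a counterexample at a=-4, b=-4: 192 on one side, 0 on the other.
calc: tmp becomes 64; next final value 192
calc_v2: tmp becomes 0; next (((tmp + a) == (b + tmp)) && ((a * tmp) >= abs(b))) evaluates to false; next b becomes 6; next final value 0
verdict: not equivalent; witness: a=-4, b=-4


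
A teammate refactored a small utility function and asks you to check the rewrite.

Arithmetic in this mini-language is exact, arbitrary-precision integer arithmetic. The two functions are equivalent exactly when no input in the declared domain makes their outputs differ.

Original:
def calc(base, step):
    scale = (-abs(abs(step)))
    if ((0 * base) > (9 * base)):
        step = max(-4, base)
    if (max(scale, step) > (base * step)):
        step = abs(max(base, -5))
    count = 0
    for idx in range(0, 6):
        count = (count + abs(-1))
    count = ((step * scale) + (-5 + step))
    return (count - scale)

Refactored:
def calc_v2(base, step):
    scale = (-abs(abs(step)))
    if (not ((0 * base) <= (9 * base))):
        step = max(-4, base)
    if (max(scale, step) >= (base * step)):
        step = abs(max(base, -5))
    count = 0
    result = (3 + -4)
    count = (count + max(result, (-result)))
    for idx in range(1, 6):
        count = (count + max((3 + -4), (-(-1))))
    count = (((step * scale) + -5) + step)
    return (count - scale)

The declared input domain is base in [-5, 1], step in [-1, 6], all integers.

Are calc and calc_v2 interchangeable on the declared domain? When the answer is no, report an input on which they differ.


Evaluate both at base=1, step=0.
calc: scale=0, then ((0 * base) > (9 * base)) is false, then (max(scale, step) > (base * step)) is false, then count=0, then (idx=0), then count=1, then (idx=1), then count=2, then (idx=2), then count=3, then (idx=3), then count=4, then (idx=4), then count=5, then (idx=5), then count=6, then count=-5, then returns -5
calc_v2: scale=0, then (not ((0 * base) <= (9 * base))) is false, then (max(scale, step) >= (base * step)) is true, then step=1, then count=0, then result=-1, then count=1, then (idx=1), then count=2, then (idx=2), then count=3, then (idx=3), then count=4, then (idx=4), then count=5, then (idx=5), then count=6, then count=-4, then returns -4
-5 against -4: the behavior changed.
verdict: not equivalent; witness: base=1, step=0


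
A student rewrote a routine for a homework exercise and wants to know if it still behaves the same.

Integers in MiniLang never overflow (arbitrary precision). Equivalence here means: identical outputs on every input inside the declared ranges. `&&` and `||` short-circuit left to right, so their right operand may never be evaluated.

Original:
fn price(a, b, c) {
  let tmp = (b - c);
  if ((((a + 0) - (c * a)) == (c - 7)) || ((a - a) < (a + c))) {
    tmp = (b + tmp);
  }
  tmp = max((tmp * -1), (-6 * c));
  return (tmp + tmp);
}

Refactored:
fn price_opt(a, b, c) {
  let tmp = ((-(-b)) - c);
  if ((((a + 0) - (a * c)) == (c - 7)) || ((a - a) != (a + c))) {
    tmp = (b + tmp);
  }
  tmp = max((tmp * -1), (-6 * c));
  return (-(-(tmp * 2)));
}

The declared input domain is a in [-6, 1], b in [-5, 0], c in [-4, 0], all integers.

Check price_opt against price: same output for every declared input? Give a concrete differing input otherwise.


There is a counterexample at a=-6, b=-5, c=-1: 12 on one side, 18 on the other.
price: tmp = -4; ((((a + 0) - (c * a)) == (c - 7)) || ((a - a) < (a + c))) -> false; tmp = 6; return 12
price_opt: tmp = -4; ((((a + 0) - (a * c)) == (c - 7)) || ((a - a) != (a + c))) -> true; tmp = -9; tmp = 9; return 18
verdict: not equivalent; witness: a=-6, b=-5, c=-1


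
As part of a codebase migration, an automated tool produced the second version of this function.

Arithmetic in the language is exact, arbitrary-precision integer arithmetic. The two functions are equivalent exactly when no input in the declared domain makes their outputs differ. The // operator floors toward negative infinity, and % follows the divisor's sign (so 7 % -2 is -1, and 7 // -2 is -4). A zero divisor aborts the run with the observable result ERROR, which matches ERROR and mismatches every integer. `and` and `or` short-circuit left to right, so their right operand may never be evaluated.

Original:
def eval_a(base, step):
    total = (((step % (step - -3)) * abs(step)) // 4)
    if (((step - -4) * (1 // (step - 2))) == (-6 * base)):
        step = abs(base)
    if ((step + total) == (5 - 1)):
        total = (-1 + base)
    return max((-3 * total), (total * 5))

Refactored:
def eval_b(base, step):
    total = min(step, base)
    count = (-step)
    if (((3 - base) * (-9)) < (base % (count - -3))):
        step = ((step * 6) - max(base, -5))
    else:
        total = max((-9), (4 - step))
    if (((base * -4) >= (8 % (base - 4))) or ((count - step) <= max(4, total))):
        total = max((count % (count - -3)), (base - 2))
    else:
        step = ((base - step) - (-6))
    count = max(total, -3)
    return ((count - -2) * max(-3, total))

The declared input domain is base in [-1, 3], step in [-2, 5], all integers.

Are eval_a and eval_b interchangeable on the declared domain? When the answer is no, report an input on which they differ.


Not equivalent: base=-1, step=-2 separates them (0 vs 8).
eval_a: total=0, then (((step - -4) * (1 // (step - 2))) == (-6 * base)) is false, then ((step + total) == (5 - 1)) is false, then returns 0
eval_b: total=-2, then count=2, then (((3 - base) * (-9)) < (base % (count - -3))) is true, then step=-11, then (((base * -4) >= (8 % (base - 4))) or ((count - step) <= max(4, total))) is true, then total=2, then count=2, then returns 8
verdict: not equivalent; witness: base=-1, step=-2


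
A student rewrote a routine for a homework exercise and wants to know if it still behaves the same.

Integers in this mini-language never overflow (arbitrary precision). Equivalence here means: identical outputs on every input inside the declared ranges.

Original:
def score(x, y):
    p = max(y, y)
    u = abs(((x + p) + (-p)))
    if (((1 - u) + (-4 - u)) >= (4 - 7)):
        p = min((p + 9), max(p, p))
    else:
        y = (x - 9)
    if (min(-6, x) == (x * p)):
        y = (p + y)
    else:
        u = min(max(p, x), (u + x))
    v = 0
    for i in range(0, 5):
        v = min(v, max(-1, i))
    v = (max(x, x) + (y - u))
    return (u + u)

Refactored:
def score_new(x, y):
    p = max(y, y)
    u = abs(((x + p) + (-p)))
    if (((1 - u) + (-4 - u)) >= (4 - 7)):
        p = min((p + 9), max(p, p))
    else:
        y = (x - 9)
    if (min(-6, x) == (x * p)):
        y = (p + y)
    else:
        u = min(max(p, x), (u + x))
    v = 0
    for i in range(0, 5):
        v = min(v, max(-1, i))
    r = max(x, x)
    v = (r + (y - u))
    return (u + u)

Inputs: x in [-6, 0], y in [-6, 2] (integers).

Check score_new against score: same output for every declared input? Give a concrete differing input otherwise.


Although local variable names differ; statement counts differ, 63/63 inputs agree.
verdict: equivalent


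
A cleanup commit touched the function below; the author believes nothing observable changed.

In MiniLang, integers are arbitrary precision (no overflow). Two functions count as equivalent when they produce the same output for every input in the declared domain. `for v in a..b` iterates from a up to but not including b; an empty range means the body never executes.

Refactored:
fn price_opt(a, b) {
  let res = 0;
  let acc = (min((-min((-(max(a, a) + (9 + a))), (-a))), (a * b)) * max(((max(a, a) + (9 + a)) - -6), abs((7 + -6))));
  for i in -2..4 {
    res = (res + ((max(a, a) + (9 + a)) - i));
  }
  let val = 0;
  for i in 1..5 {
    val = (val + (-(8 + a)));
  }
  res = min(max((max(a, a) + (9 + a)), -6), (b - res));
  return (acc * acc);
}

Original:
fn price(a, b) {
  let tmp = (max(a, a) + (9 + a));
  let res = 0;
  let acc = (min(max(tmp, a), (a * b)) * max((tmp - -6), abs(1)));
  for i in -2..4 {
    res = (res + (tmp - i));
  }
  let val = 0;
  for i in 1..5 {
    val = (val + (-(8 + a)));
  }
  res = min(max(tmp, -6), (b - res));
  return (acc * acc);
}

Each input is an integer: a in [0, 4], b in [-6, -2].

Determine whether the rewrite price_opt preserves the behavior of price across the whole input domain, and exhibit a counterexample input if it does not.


Reading the diff, among the changes: min/max/abs usage differs; and arithmetic usage differs; and statement counts differ; and local variable names differ; and constant usage differs.
One worked example (a=0, b=-5) — price: tmp=9, then res=0, then acc=0, then (i=-2), then res=11, then (i=-1), then res=21, then (i=0), then res=30, then (i=1), then res=38, then (i=2), then res=45, then (i=3), then res=51, then val=0, then (i=1), then val=-8, then (i=2), then val=-16, then (i=3), then val=-24, then (i=4), then val=-32, then res=-56, then returns 0; price_opt: res=0, then acc=0, then (i=-2), then res=11, then (i=-1), then res=21, then (i=0), then res=30, then (i=1), then res=38, then (i=2), then res=45, then (i=3), then res=51, then val=0, then (i=1), then val=-8, then (i=2), then val=-16, then (i=3), then val=-24, then (i=4), then val=-32, then res=-56, then returns 0; agreement on 0.
Sweeping the whole domain (25 inputs) finds no disagreement.
verdict: equivalent


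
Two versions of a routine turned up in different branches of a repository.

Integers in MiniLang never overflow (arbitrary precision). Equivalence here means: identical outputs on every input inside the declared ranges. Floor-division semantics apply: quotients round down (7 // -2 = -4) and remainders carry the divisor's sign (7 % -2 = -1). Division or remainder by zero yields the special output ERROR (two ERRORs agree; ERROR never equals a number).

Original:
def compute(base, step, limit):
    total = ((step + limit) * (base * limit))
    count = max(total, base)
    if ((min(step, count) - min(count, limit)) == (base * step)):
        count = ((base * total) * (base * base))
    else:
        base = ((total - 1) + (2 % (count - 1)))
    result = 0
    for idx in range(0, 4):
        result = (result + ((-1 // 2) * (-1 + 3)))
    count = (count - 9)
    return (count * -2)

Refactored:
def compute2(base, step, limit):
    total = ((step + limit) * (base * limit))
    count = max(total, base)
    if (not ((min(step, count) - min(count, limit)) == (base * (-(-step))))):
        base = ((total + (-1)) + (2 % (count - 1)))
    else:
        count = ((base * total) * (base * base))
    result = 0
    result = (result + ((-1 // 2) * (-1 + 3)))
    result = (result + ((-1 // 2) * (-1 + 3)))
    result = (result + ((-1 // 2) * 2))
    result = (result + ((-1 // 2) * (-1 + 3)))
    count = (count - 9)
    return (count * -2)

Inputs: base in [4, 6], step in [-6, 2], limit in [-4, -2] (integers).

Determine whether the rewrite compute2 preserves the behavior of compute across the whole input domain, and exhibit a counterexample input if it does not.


Reading the diff, among the changes: statement counts differ, local variable names differ, loop structure differs, constant usage differs, boolean connective usage differs, arithmetic usage differs.
As a probe, take base=5, step=0, limit=-2: compute runs total=20, then count=20, then ((min(step, count) - min(count, limit)) == (base * step)) is false, then base=21, then result=0, then (idx=0), then result=-2, then (idx=1), then result=-4, then (idx=2), then result=-6, then (idx=3), then result=-8, then count=11, then returns -22; compute2 runs total=20, then count=20, then (not ((min(step, count) - min(count, limit)) == (base * (-(-step))))) is true, then base=21, then result=0, then result=-2, then result=-4, then result=-6, then result=-8, then count=11, then returns -22; both end at -22.
Every one of the 81 inputs gives matching results.
verdict: equivalent


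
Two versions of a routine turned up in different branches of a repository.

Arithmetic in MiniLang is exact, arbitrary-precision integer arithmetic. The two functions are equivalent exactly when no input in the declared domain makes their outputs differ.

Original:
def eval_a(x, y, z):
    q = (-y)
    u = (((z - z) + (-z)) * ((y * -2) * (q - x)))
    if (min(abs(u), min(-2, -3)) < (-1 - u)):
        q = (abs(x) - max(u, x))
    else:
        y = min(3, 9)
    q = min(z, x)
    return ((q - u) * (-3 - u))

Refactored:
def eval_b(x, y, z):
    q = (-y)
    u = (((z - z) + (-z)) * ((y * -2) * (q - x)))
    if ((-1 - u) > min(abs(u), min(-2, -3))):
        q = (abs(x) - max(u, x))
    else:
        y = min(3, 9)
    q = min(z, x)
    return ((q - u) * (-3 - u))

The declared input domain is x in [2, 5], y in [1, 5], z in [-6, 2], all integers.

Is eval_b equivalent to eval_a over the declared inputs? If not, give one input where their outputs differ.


This is a faithful refactor — comparison usage differs, but the computed results match everywhere.
Spot check at x=5, y=3, z=0 — eval_a: q becomes -3; next u becomes 0; next (min(abs(u), min(-2, -3)) < (-1 - u)) evaluates to true; next q becomes 0; next q becomes 0; next final value 0. eval_b: q becomes -3; next u becomes 0; next ((-1 - u) > min(abs(u), min(-2, -3))) evaluates to true; next q becomes 0; next q becomes 0; next final value 0. Both give 0.
Every one of the 180 inputs gives matching results.
verdict: equivalent


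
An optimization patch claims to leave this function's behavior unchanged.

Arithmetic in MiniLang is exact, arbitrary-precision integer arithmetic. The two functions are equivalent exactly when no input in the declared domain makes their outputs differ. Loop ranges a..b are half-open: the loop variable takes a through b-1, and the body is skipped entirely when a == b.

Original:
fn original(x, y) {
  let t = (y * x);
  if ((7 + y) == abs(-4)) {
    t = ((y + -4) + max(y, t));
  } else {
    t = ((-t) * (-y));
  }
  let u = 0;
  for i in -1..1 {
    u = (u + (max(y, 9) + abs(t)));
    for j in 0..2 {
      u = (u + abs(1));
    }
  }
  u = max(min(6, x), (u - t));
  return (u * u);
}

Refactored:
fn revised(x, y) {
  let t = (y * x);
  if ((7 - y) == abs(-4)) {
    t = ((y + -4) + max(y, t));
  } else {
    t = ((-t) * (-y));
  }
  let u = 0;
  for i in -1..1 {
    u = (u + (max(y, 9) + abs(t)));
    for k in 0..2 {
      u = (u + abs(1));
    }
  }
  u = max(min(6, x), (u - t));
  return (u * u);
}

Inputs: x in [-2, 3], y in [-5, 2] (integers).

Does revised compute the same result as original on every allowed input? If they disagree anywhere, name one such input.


There is a counterexample at x=-2, y=-3: 625 on one side, 5776 on the other.
original: t becomes 6; next ((7 + y) == abs(-4)) evaluates to true; next t becomes -1; next u becomes 0; next at i=-1:; next u becomes 10; next at j=0:; next u becomes 11; next at j=1:; next u becomes 12; next at i=0:; next u becomes 22; next at j=0:; next u becomes 23; next at j=1:; next u becomes 24; next u becomes 25; next final value 625
revised: t becomes 6; next ((7 - y) == abs(-4)) evaluates to false; next t becomes -18; next u becomes 0; next at i=-1:; next u becomes 27; next at k=0:; next u becomes 28; next at k=1:; next u becomes 29; next at i=0:; next u becomes 56; next at k=0:; next u becomes 57; next at k=1:; next u becomes 58; next u becomes 76; next final value 5776
verdict: not equivalent; witness: x=-2, y=-3


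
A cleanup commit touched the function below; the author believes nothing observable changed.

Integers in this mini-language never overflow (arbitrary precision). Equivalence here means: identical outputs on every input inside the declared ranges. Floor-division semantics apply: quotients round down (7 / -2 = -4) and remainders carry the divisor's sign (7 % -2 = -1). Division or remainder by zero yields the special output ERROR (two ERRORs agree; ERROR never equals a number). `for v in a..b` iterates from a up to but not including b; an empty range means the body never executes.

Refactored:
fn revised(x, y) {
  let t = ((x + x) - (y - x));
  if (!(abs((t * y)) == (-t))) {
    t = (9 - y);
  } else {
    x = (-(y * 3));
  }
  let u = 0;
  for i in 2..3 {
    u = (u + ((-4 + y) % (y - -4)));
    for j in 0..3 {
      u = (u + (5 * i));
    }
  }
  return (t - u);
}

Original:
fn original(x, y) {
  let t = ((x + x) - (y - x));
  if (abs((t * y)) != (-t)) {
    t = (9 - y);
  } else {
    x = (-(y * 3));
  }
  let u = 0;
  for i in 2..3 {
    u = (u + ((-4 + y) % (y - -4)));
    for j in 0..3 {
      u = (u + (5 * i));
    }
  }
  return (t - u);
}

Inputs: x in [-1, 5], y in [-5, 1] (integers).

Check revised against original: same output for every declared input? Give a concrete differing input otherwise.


Side by side, the visible changes include: boolean connective usage differs; comparison usage differs.
One worked example (x=0, y=-4) — original: t := 4 | (abs((t * y)) != (-t)): true | t := 13 | u := 0 | iter i=2: | divide-by-zero, output ERROR; revised: t := 4 | (!(abs((t * y)) == (-t))): true | t := 13 | u := 0 | iter i=2: | divide-by-zero, output ERROR; agreement on ERROR.
Checked all 49 inputs in the declared domain: the outputs agree on every one.
verdict: equivalent


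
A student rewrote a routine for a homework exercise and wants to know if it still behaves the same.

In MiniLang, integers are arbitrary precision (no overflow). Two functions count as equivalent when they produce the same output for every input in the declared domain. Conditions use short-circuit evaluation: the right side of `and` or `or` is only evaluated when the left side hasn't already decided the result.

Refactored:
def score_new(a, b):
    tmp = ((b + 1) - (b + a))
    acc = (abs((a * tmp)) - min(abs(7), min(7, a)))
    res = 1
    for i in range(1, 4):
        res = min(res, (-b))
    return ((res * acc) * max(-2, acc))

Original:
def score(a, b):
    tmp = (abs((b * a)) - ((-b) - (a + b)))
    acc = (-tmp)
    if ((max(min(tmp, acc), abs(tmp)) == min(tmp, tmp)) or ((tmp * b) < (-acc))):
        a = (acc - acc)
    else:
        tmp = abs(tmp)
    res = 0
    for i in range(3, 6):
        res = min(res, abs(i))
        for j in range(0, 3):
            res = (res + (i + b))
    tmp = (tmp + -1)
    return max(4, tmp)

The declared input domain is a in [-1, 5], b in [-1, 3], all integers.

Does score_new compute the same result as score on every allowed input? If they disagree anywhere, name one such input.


These are not equivalent — on a=-1, b=-1 the outputs split (4 vs 9).
score: tmp = -2; acc = 2; ((max(min(tmp, acc), abs(tmp)) == min(tmp, tmp)) or ((tmp * b) < (-acc))) -> false; tmp = 2; res = 0; [i=3]; res = 0; [j=0]; res = 2; [j=1]; res = 4; [j=2]; res = 6; [i=4]; res = 4; [j=0]; res = 7; [j=1]; res = 10; [j=2]; res = 13; [i=5]; res = 5; [j=0]; res = 9; [j=1]; res = 13; [j=2]; res = 17; tmp = 1; return 4
score_new: tmp = 2; acc = 3; res = 1; [i=1]; res = 1; [i=2]; res = 1; [i=3]; res = 1; return 9
verdict: not equivalent; witness: a=-1, b=-1


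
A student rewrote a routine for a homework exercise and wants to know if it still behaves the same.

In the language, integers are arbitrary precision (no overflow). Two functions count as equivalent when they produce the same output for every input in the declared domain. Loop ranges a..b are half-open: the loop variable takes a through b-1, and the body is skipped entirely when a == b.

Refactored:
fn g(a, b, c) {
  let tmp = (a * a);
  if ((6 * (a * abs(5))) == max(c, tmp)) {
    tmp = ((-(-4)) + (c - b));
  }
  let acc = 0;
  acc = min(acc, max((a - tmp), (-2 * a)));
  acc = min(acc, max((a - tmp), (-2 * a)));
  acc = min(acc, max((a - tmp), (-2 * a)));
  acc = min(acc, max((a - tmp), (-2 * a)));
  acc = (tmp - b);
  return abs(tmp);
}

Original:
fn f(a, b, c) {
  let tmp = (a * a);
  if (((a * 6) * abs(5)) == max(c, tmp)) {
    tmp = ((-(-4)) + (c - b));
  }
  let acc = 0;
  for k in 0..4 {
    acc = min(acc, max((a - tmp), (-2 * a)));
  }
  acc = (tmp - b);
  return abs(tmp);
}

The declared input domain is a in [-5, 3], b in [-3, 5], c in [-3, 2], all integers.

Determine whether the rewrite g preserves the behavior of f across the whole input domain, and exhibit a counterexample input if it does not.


Differences: statement counts differ; local variable names differ; loop structure differs; min/max/abs usage differs; constant usage differs; arithmetic usage differs — yet all 486 inputs agree.
verdict: equivalent


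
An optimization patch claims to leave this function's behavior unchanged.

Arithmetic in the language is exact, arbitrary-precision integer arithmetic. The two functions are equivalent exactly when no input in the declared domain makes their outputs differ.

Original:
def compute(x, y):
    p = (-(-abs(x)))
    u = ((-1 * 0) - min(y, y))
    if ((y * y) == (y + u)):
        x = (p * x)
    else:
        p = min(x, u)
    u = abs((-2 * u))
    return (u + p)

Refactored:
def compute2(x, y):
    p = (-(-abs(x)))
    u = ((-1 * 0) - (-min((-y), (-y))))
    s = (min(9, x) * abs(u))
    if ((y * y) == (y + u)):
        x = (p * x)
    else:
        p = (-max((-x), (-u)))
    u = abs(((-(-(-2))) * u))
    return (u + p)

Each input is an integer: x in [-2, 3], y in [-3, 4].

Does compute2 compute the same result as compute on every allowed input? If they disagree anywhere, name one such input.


The suspicious-looking change has no observable effect anywhere in the declared ranges.
One worked example (x=2, y=-1) — compute: p=2, then u=1, then ((y * y) == (y + u)) is false, then p=1, then u=2, then returns 3; compute2: p=2, then u=1, then s=2, then ((y * y) == (y + u)) is false, then p=1, then u=2, then returns 3; agreement on 3.
Checked all 48 inputs in the declared domain: the outputs agree on every one.
verdict: equivalent


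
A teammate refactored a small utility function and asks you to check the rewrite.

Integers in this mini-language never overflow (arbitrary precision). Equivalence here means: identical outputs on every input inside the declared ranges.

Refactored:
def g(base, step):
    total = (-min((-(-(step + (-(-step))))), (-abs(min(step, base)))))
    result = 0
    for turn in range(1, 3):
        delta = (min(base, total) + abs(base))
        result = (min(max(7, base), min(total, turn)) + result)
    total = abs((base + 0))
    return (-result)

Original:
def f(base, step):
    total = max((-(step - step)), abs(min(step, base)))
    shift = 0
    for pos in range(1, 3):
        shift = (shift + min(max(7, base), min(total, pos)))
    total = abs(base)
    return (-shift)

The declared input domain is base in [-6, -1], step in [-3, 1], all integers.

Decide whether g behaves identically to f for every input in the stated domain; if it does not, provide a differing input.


Run the pair on base=-1, step=-1.
f: total becomes 1; next shift becomes 0; next at pos=1:; next shift becomes 1; next at pos=2:; next shift becomes 2; next total becomes 1; next final value -2
g: total becomes 2; next result becomes 0; next at turn=1:; next delta becomes 0; next result becomes 1; next at turn=2:; next delta becomes 0; next result becomes 3; next total becomes 1; next final value -3
-2 != -3, so the rewrite changes behavior.
verdict: not equivalent; witness: base=-1, step=-1


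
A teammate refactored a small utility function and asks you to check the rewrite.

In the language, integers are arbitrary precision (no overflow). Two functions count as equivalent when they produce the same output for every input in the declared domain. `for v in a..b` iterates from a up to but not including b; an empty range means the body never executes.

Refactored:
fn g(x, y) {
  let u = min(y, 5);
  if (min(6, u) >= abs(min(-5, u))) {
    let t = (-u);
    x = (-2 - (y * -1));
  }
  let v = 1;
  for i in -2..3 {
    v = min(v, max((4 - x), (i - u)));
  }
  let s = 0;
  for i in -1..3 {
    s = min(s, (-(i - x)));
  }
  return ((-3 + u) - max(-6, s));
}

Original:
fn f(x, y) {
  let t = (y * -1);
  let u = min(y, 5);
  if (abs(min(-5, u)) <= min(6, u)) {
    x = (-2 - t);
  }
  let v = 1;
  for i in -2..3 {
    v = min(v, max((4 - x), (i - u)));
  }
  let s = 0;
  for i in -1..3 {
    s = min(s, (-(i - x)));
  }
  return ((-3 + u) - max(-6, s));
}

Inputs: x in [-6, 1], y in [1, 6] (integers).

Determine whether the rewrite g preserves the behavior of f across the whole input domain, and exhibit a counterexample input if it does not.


Behavior is preserved: although comparison usage differs, the outputs never diverge.
As a probe, take x=-2, y=3: f runs t becomes -3; next u becomes 3; next (abs(min(-5, u)) <= min(6, u)) evaluates to false; next v becomes 1; next at i=-2:; next v becomes 1; next at i=-1:; next v becomes 1; next at i=0:; next v becomes 1; next at i=1:; next v becomes 1; next at i=2:; next v becomes 1; next s becomes 0; next at i=-1:; next s becomes -1; next at i=0:; next s becomes -2; next at i=1:; next s becomes -3; next at i=2:; next s becomes -4; next final value 4; g runs u becomes 3; next (min(6, u) >= abs(min(-5, u))) evaluates to false; next v becomes 1; next at i=-2:; next v becomes 1; next at i=-1:; next v becomes 1; next at i=0:; next v becomes 1; next at i=1:; next v becomes 1; next at i=2:; next v becomes 1; next s becomes 0; next at i=-1:; next s becomes -1; next at i=0:; next s becomes -2; next at i=1:; next s becomes -3; next at i=2:; next s becomes -4; next final value 4; both end at 4.
Sweeping the whole domain (48 inputs) finds no disagreement.
verdict: equivalent
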